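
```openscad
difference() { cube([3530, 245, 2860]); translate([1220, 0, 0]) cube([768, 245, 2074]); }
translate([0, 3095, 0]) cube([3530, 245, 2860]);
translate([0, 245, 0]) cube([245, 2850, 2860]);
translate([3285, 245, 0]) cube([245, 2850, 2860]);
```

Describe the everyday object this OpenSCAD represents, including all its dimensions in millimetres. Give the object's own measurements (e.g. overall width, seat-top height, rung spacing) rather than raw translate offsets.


A single room: four walls, each 2860 mm tall and 245 mm thick, enclosing an outside footprint 3530×3340 mm (x × y), no floor or roof. The front and back walls (−y and +y sides) run the full x-width; the side walls fit between their inner faces. A door opening 768 mm wide and 2074 mm tall is cut through the front wall from the floor up, its −x edge 1220 mm from the wall's −x end.


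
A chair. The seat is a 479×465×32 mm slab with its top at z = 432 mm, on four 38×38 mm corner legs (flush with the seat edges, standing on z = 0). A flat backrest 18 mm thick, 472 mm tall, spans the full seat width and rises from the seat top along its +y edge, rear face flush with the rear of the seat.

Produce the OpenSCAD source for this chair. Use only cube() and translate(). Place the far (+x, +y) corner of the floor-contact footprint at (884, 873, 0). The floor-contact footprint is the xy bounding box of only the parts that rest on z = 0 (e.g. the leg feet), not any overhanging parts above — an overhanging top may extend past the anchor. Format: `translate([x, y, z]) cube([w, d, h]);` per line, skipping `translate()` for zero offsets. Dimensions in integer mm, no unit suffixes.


// leg_h = 432 - 32 = 400
translate([405, 408, 400]) cube([479, 465, 32]);
translate([405, 408, 0]) cube([38, 38, 400]);
translate([846, 408, 0]) cube([38, 38, 400]);
translate([405, 835, 0]) cube([38, 38, 400]);
translate([846, 835, 0]) cube([38, 38, 400]);
translate([405, 855, 432]) cube([479, 18, 472]);


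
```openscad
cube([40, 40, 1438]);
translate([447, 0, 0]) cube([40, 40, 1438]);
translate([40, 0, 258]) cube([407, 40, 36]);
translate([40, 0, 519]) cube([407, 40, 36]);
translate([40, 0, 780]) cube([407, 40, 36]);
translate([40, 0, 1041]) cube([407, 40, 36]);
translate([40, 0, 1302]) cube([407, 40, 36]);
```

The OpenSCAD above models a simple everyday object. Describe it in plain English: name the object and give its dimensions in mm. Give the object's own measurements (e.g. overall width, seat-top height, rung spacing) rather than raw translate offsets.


A straight ladder. Two 40×40 mm vertical rails, 1438 mm tall, stand 487 mm apart (outside-to-outside) with their front faces coplanar on the −y side. 5 rungs, each 40 mm deep and 36 mm tall, span between the inner faces of the rails, front faces flush with the rails. The lowest rung's underside is at z = 258 mm and rungs are spaced 261 mm apart (underside to underside).


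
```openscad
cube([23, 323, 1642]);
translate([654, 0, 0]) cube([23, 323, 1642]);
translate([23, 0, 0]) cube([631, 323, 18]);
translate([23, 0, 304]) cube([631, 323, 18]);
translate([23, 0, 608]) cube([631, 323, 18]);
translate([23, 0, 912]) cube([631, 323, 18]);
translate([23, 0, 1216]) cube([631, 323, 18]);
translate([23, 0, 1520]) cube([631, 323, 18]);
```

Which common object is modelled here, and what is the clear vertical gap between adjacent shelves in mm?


A bookshelf. The clear shelf gap is 286 mm.

Two tall side panels with 6 horizontal boards between them — a bookshelf. The first two shelf undersides are at z = 0 and z = 304; with shelf thickness 18, the clear gap is 304 − 0 − 18 = 286 mm.


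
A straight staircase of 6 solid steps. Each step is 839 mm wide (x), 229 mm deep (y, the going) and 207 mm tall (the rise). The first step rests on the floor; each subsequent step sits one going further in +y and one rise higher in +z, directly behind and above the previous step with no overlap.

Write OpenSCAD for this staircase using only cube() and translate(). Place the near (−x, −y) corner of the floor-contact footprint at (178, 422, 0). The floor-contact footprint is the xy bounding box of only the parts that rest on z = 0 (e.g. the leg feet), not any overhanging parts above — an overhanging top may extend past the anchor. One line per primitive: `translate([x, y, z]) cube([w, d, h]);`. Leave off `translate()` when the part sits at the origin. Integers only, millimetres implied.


translate([178, 422, 0]) cube([839, 229, 207]);
translate([178, 651, 207]) cube([839, 229, 207]);
translate([178, 880, 414]) cube([839, 229, 207]);
translate([178, 1109, 621]) cube([839, 229, 207]);
translate([178, 1338, 828]) cube([839, 229, 207]);
translate([178, 1567, 1035]) cube([839, 229, 207]);


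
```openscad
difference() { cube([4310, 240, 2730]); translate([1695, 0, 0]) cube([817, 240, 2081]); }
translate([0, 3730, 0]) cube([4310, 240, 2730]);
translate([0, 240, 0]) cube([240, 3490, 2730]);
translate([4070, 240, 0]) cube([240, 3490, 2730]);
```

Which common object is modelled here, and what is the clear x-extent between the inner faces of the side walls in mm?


A single room. The interior width is 3830 mm.

Four walls enclosing a rectangle with a door in the front wall — a room. Outside width 4310 minus two 240 mm walls gives 3830 mm.


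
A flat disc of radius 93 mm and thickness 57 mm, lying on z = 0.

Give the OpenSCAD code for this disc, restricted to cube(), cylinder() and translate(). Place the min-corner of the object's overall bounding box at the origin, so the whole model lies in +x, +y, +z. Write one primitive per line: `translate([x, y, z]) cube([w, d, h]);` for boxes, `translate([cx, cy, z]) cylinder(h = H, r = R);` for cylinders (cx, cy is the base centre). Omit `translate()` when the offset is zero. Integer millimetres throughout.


translate([93, 93, 0]) cylinder(h = 57, r = 93);


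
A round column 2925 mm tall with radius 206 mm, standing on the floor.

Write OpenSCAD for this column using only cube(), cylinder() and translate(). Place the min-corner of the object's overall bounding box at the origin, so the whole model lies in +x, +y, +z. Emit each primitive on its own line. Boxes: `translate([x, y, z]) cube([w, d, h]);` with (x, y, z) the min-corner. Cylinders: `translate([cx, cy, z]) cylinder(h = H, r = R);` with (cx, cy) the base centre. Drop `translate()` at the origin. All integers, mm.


translate([206, 206, 0]) cylinder(h = 2925, r = 206);


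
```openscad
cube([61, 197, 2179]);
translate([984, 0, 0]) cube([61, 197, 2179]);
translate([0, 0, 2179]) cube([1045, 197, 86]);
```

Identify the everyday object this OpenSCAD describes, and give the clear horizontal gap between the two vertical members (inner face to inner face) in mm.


A door frame. The clear opening width is 923 mm.

Two 2179 mm tall posts with a header on top — a door frame. The left jamb is 61 mm wide at x = 0; the right jamb starts at x = 984. The clear opening is 984 − 61 = 923 mm.


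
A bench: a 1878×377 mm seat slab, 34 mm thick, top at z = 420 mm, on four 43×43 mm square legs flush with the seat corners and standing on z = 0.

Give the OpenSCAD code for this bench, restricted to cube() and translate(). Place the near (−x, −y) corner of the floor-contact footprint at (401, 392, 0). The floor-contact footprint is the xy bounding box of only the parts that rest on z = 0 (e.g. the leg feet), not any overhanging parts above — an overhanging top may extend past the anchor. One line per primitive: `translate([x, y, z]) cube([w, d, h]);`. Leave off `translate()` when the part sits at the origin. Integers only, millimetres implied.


translate([401, 392, 386]) cube([1878, 377, 34]);
translate([401, 392, 0]) cube([43, 43, 386]);
translate([401, 726, 0]) cube([43, 43, 386]);
translate([2236, 392, 0]) cube([43, 43, 386]);
translate([2236, 726, 0]) cube([43, 43, 386]);


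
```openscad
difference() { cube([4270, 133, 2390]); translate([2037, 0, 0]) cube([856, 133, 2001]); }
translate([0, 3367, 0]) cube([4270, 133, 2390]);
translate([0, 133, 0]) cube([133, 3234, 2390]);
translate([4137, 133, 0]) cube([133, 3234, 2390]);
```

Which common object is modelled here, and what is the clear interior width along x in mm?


A single room. The interior width is 4004 mm.

Four walls enclosing a rectangle with a door in the front wall — a room. Outside width 4270 minus two 133 mm walls gives 4004 mm.


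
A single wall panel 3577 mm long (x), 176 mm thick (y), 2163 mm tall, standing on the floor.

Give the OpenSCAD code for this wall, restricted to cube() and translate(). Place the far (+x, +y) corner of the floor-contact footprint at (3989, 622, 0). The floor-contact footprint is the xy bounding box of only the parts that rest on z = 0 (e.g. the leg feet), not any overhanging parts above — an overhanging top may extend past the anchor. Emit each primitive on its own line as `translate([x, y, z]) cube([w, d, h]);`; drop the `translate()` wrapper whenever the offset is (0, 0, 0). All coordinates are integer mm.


translate([412, 446, 0]) cube([3577, 176, 2163]);


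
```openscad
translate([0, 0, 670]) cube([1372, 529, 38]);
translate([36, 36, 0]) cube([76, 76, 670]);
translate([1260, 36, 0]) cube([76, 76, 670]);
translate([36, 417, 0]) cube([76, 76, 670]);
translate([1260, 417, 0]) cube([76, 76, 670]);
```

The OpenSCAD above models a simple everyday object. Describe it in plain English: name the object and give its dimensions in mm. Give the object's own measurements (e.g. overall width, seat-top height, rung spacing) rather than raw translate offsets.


A rectangular dining table. The top is 1372×529×38 mm with its upper surface at z = 708 mm. It stands on four 76×76 mm square legs, each inset 36 mm from the nearest pair of top edges, running from the floor to the underside of the top.


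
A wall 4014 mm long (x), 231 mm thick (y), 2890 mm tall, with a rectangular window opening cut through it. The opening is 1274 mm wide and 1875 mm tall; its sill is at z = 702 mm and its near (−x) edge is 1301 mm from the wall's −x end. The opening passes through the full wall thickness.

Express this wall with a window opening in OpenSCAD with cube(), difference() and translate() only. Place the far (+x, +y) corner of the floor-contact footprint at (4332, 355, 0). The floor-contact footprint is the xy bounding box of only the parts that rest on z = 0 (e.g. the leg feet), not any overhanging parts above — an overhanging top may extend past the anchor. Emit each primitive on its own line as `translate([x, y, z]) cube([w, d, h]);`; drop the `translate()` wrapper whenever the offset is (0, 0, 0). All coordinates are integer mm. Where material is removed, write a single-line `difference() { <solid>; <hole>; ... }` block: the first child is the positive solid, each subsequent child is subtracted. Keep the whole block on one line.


difference() { translate([318, 124, 0]) cube([4014, 231, 2890]); translate([1619, 124, 702]) cube([1274, 231, 1875]); }


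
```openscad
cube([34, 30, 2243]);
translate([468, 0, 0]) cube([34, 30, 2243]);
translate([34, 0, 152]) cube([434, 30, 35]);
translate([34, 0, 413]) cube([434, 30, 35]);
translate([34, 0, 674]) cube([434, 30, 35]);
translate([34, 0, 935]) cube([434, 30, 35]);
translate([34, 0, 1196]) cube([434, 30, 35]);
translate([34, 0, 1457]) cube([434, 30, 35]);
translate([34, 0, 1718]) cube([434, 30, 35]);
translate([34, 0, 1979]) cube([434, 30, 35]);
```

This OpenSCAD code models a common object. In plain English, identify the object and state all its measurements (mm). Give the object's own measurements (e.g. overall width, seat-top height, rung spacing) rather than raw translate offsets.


A straight ladder. Two 34×30 mm vertical rails, 2243 mm tall, stand 502 mm apart (outside-to-outside) with their front faces coplanar on the −y side. 8 rungs, each 30 mm deep and 35 mm tall, span between the inner faces of the rails, front faces flush with the rails. The lowest rung's underside is at z = 152 mm and rungs are spaced 261 mm apart (underside to underside).


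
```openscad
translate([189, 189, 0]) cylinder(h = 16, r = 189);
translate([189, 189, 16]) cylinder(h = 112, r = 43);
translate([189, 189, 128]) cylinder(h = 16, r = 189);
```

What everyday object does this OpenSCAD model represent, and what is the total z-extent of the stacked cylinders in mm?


A spool. The overall height is 144 mm.

Three coaxial cylinders, large–small–large — a spool. Two 16 mm flanges and a 112 mm core give 16 + 112 + 16 = 144 mm.


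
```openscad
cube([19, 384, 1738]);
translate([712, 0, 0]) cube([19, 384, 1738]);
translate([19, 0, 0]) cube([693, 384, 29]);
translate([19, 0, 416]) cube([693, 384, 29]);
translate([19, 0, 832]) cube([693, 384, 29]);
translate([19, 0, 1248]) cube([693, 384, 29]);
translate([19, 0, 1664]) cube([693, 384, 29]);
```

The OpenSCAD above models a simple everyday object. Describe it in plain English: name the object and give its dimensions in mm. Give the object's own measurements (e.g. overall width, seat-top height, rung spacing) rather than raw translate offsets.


An open bookshelf. Two side panels, each 19 mm thick, 384 mm deep and 1738 mm tall, stand 731 mm apart (outside-to-outside). Between them sit 5 shelves, each 29 mm thick and 384 mm deep, spanning the full gap between the sides. The bottom shelf rests on the floor (its underside at z = 0) and the clear gap between one shelf's top and the next shelf's underside is 387 mm.


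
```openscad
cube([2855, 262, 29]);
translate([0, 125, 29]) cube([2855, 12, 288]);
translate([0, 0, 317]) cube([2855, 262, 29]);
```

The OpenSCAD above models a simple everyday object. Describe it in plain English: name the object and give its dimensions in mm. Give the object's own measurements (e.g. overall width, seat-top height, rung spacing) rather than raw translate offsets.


An I-beam lying along x, 2855 mm long. Overall section height 346 mm. Two flanges 262 mm wide (y) and 29 mm thick, one on the floor and one at the top; a web 12 mm thick runs between them, centred on the flange width.


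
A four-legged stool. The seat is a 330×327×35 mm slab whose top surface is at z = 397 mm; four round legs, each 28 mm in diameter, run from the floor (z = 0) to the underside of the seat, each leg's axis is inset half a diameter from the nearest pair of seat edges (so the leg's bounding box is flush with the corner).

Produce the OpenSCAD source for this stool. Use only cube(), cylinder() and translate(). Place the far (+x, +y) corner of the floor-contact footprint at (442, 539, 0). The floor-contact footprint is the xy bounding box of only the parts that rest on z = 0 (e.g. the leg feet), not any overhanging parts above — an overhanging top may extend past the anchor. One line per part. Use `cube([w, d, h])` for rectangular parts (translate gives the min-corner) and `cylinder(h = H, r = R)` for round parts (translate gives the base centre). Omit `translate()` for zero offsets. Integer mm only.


translate([112, 212, 362]) cube([330, 327, 35]);
translate([126, 226, 0]) cylinder(h = 362, r = 14);
translate([428, 226, 0]) cylinder(h = 362, r = 14);
translate([126, 525, 0]) cylinder(h = 362, r = 14);
translate([428, 525, 0]) cylinder(h = 362, r = 14);


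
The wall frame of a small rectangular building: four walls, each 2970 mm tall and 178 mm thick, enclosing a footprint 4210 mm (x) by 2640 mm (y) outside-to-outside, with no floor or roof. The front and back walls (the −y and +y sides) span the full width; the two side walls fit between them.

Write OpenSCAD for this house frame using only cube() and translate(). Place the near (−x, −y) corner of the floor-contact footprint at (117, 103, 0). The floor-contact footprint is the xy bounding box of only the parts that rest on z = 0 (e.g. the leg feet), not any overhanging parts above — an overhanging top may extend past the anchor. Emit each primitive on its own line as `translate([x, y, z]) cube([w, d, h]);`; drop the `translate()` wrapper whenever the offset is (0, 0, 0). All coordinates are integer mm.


translate([117, 103, 0]) cube([4210, 178, 2970]);
translate([117, 2565, 0]) cube([4210, 178, 2970]);
translate([117, 281, 0]) cube([178, 2284, 2970]);
translate([4149, 281, 0]) cube([178, 2284, 2970]);


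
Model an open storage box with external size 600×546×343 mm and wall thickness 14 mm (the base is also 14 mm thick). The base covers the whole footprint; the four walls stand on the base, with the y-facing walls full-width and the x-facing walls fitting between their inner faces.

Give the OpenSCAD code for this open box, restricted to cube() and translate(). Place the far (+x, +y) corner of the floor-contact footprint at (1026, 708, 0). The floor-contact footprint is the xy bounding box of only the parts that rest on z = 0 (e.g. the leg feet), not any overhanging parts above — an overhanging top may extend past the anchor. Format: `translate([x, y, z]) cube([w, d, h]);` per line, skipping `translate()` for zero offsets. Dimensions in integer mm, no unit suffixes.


translate([426, 162, 0]) cube([600, 546, 14]);
translate([426, 162, 14]) cube([600, 14, 329]);
translate([426, 694, 14]) cube([600, 14, 329]);
translate([426, 176, 14]) cube([14, 518, 329]);
translate([1012, 176, 14]) cube([14, 518, 329]);


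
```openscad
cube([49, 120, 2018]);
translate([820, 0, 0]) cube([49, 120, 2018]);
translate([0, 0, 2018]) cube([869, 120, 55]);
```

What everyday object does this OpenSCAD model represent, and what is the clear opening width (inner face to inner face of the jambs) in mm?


A door frame. The clear opening width is 771 mm.

Two 2018 mm tall posts with a header on top — a door frame. The left jamb is 49 mm wide at x = 0; the right jamb starts at x = 820. The clear opening is 820 − 49 = 771 mm.


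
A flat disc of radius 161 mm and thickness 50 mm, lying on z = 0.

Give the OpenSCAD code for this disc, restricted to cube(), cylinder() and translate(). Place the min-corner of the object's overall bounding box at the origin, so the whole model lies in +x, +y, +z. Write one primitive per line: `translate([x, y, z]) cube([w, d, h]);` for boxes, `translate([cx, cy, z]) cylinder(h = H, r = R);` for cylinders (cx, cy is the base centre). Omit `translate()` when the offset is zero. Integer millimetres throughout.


translate([161, 161, 0]) cylinder(h = 50, r = 161);


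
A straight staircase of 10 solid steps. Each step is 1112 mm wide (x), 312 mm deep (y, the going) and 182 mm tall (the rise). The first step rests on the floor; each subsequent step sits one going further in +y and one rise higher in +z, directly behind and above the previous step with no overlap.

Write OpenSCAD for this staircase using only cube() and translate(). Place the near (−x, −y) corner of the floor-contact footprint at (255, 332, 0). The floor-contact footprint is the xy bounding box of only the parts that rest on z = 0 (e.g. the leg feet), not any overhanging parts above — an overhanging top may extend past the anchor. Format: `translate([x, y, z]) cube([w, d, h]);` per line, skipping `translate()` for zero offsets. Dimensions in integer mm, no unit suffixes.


translate([255, 332, 0]) cube([1112, 312, 182]);
translate([255, 644, 182]) cube([1112, 312, 182]);
translate([255, 956, 364]) cube([1112, 312, 182]);
translate([255, 1268, 546]) cube([1112, 312, 182]);
translate([255, 1580, 728]) cube([1112, 312, 182]);
translate([255, 1892, 910]) cube([1112, 312, 182]);
translate([255, 2204, 1092]) cube([1112, 312, 182]);
translate([255, 2516, 1274]) cube([1112, 312, 182]);
translate([255, 2828, 1456]) cube([1112, 312, 182]);
translate([255, 3140, 1638]) cube([1112, 312, 182]);


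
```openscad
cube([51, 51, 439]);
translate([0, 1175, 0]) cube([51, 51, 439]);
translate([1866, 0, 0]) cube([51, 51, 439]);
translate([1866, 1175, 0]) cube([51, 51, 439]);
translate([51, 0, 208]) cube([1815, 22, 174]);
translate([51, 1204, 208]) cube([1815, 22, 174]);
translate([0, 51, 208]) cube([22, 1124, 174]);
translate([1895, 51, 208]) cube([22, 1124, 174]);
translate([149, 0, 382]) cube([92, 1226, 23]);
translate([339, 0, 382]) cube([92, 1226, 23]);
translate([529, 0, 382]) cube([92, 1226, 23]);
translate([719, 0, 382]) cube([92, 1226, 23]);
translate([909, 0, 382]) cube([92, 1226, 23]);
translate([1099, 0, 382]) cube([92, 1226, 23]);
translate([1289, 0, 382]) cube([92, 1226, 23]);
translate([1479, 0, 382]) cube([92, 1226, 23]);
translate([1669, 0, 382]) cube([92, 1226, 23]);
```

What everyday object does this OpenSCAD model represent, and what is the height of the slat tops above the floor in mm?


A bed frame. The slat-top height is 405 mm.

Four posts, four rails, and a row of slats — a bed frame. Slats sit on the rails at z = 208 + 174 = 382; with slat thickness 23, the top is 405 mm.


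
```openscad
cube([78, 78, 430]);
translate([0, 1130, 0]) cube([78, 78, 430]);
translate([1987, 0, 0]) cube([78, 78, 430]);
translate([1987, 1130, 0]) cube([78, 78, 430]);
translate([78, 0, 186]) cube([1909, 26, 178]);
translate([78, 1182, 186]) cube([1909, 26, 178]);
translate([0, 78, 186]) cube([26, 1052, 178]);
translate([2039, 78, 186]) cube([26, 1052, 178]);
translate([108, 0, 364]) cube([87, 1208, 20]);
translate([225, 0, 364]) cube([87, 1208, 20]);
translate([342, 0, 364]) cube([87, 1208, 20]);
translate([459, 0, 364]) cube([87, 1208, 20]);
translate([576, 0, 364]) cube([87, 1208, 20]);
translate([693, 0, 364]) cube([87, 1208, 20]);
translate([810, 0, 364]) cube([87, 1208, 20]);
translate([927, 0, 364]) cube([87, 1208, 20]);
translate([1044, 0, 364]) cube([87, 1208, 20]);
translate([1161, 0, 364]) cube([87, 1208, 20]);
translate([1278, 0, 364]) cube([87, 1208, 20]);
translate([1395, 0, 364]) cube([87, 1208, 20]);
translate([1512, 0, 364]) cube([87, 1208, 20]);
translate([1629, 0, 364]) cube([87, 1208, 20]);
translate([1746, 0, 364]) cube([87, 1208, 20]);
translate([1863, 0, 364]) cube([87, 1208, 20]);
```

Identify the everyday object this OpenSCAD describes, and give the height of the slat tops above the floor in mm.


A bed frame. The slat-top height is 384 mm.

Four posts, four rails, and a row of slats — a bed frame. Slats sit on the rails at z = 186 + 178 = 364; with slat thickness 20, the top is 384 mm.


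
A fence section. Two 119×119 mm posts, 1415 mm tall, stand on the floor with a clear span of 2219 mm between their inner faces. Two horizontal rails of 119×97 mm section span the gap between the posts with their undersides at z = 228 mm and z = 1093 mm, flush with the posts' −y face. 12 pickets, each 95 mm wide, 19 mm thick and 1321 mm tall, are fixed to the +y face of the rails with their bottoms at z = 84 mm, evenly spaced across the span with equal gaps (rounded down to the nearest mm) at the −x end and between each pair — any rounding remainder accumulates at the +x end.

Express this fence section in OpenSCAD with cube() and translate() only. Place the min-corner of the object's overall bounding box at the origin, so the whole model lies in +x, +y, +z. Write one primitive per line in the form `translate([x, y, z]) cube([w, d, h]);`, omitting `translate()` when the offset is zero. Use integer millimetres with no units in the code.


cube([119, 119, 1415]);
translate([2338, 0, 0]) cube([119, 119, 1415]);
translate([119, 0, 228]) cube([2219, 119, 97]);
translate([119, 0, 1093]) cube([2219, 119, 97]);
translate([202, 119, 84]) cube([95, 19, 1321]);
translate([380, 119, 84]) cube([95, 19, 1321]);
translate([558, 119, 84]) cube([95, 19, 1321]);
translate([736, 119, 84]) cube([95, 19, 1321]);
translate([914, 119, 84]) cube([95, 19, 1321]);
translate([1092, 119, 84]) cube([95, 19, 1321]);
translate([1270, 119, 84]) cube([95, 19, 1321]);
translate([1448, 119, 84]) cube([95, 19, 1321]);
translate([1626, 119, 84]) cube([95, 19, 1321]);
translate([1804, 119, 84]) cube([95, 19, 1321]);
translate([1982, 119, 84]) cube([95, 19, 1321]);
translate([2160, 119, 84]) cube([95, 19, 1321]);


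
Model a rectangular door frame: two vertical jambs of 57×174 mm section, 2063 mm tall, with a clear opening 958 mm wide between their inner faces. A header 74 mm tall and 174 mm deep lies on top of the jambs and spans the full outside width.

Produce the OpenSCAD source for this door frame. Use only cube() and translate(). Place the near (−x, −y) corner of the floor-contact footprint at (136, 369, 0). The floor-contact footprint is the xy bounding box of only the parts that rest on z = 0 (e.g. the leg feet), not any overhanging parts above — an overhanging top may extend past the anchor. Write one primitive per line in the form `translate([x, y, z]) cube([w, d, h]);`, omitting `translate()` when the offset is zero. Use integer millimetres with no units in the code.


translate([136, 369, 0]) cube([57, 174, 2063]);
translate([1151, 369, 0]) cube([57, 174, 2063]);
translate([136, 369, 2063]) cube([1072, 174, 74]);


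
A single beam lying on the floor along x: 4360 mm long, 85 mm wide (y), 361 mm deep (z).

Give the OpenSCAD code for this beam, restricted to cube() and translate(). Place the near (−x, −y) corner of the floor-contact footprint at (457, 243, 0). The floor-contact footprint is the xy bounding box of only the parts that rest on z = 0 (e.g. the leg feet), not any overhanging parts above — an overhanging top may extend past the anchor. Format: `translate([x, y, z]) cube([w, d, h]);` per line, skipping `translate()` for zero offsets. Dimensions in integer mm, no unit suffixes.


translate([457, 243, 0]) cube([4360, 85, 361]);


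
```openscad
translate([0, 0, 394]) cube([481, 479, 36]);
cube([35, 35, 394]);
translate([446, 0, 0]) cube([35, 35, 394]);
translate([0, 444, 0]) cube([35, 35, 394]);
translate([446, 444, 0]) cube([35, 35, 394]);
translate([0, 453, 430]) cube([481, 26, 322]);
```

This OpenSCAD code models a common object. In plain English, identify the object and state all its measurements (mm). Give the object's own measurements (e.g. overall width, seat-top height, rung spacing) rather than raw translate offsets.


A chair. The seat is a 481×479×36 mm slab with its top at z = 430 mm, on four 35×35 mm corner legs (flush with the seat edges, standing on z = 0). A flat backrest 26 mm thick, 322 mm tall, spans the full seat width and rises from the seat top along its +y edge, rear face flush with the rear of the seat.


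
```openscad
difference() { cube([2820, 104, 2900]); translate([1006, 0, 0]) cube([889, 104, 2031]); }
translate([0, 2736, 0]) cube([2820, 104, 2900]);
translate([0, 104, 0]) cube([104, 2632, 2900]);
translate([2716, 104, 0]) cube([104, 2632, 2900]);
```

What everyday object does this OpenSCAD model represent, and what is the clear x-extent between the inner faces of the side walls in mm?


A single room. The interior width is 2612 mm.

Four walls enclosing a rectangle with a door in the front wall — a room. Outside width 2820 minus two 104 mm walls gives 2612 mm.


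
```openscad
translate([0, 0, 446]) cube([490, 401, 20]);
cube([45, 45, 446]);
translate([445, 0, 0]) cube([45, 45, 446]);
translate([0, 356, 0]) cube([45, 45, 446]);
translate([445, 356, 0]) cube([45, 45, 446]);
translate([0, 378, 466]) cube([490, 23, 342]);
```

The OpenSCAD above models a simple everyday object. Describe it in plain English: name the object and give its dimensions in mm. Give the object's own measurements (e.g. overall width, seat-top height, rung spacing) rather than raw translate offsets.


A chair. The seat is a 490×401×20 mm slab with its top at z = 466 mm, on four 45×45 mm corner legs (flush with the seat edges, standing on z = 0). A flat backrest 23 mm thick, 342 mm tall, spans the full seat width and rises from the seat top along its +y edge, rear face flush with the rear of the seat.


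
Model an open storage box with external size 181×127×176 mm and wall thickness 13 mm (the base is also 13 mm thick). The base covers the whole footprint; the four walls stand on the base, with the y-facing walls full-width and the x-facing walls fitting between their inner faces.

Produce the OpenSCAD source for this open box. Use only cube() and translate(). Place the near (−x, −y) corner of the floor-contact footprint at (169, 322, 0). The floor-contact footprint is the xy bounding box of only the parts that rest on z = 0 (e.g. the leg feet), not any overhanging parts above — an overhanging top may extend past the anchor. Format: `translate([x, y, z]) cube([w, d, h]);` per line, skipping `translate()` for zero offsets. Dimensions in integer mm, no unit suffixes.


translate([169, 322, 0]) cube([181, 127, 13]);
translate([169, 322, 13]) cube([181, 13, 163]);
translate([169, 436, 13]) cube([181, 13, 163]);
translate([169, 335, 13]) cube([13, 101, 163]);
translate([337, 335, 13]) cube([13, 101, 163]);


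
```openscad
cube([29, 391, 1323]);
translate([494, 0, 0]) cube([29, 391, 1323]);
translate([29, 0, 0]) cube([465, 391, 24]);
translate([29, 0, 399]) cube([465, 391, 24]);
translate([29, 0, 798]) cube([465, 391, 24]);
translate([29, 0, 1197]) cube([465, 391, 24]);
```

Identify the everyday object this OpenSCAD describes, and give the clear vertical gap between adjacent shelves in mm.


A bookshelf. The clear shelf gap is 375 mm.

Two tall side panels with 4 horizontal boards between them — a bookshelf. The first two shelf undersides are at z = 0 and z = 399; with shelf thickness 24, the clear gap is 399 − 0 − 24 = 375 mm.


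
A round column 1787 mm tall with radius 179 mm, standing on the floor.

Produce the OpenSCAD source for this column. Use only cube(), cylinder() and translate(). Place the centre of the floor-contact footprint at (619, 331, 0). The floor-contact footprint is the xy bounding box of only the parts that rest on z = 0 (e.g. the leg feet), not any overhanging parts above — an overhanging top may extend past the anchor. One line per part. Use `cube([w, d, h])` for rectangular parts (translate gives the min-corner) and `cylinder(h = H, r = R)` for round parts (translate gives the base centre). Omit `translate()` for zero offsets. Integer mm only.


translate([619, 331, 0]) cylinder(h = 1787, r = 179);


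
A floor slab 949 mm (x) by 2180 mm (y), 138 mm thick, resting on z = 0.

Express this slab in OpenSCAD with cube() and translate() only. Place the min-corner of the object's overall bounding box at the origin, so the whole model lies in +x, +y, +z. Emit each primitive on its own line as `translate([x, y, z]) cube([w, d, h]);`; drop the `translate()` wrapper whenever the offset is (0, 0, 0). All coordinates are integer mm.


cube([949, 2180, 138]);


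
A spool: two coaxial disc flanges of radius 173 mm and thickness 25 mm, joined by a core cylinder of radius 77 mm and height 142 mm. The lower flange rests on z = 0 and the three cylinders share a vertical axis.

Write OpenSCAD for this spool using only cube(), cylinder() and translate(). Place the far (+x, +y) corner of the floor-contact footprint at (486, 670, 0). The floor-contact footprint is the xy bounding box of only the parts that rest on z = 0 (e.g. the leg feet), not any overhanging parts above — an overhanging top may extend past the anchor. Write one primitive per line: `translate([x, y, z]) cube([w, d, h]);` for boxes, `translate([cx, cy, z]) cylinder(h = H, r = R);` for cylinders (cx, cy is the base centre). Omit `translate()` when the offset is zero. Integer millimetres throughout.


translate([313, 497, 0]) cylinder(h = 25, r = 173);
translate([313, 497, 25]) cylinder(h = 142, r = 77);
translate([313, 497, 167]) cylinder(h = 25, r = 173);


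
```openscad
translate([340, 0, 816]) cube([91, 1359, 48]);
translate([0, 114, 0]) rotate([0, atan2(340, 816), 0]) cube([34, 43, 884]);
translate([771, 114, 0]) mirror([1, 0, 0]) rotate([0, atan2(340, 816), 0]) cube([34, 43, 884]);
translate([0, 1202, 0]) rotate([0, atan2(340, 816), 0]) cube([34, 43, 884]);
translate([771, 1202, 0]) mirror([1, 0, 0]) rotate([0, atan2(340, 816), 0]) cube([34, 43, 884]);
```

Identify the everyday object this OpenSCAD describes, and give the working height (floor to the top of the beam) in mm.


A sawhorse. The overall height is 864 mm.

A beam across two mirrored pairs of raked legs — a sawhorse. The beam's underside is at z = 816 (matching the legs' vertical rise in atan2(340, 816)) and the beam is 48 mm tall, so its top is at 816 + 48 = 864 mm. The raked legs top out at the beam's underside, so that is the highest point.


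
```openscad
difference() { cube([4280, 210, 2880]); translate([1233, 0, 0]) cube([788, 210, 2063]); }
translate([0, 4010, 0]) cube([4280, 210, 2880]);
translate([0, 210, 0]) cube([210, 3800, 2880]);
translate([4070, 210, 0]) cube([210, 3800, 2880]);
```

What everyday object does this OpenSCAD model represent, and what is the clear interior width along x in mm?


A single room. The interior width is 3860 mm.

Four walls enclosing a rectangle with a door in the front wall — a room. Outside width 4280 minus two 210 mm walls gives 3860 mm.


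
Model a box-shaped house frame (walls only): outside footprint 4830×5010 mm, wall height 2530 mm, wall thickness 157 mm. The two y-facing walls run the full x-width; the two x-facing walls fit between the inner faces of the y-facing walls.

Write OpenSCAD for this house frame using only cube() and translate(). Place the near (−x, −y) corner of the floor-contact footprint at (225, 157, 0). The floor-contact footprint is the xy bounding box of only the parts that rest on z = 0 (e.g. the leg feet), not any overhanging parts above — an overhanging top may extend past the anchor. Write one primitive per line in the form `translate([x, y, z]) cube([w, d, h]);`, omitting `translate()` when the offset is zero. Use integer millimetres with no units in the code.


translate([225, 157, 0]) cube([4830, 157, 2530]);
translate([225, 5010, 0]) cube([4830, 157, 2530]);
translate([225, 314, 0]) cube([157, 4696, 2530]);
translate([4898, 314, 0]) cube([157, 4696, 2530]);


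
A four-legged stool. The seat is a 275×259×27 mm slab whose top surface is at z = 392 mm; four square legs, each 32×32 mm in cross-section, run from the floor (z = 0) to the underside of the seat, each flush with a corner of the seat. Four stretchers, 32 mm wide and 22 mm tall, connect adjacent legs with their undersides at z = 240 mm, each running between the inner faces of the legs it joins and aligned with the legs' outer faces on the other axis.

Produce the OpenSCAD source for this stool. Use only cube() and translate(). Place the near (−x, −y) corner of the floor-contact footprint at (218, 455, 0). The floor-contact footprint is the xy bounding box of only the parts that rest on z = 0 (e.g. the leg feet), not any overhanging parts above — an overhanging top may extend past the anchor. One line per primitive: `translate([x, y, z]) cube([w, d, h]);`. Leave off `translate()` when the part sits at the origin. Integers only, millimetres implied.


translate([218, 455, 365]) cube([275, 259, 27]);
translate([218, 455, 0]) cube([32, 32, 365]);
translate([461, 455, 0]) cube([32, 32, 365]);
translate([218, 682, 0]) cube([32, 32, 365]);
translate([461, 682, 0]) cube([32, 32, 365]);
translate([250, 455, 240]) cube([211, 32, 22]);
translate([250, 682, 240]) cube([211, 32, 22]);
translate([218, 487, 240]) cube([32, 195, 22]);
translate([461, 487, 240]) cube([32, 195, 22]);


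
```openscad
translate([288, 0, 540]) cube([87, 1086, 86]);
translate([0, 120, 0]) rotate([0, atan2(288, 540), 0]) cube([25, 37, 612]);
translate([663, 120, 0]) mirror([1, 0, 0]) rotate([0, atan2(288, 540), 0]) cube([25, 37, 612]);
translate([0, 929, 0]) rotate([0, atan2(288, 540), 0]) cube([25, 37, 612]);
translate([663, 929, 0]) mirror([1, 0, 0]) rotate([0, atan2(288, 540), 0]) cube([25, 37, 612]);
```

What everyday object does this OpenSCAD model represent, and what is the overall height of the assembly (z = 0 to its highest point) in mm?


A sawhorse. The overall height is 626 mm.

A beam across two mirrored pairs of raked legs — a sawhorse. The beam's underside is at z = 540 (matching the legs' vertical rise in atan2(288, 540)) and the beam is 86 mm tall, so its top is at 540 + 86 = 626 mm. The raked legs top out at the beam's underside, so that is the highest point.


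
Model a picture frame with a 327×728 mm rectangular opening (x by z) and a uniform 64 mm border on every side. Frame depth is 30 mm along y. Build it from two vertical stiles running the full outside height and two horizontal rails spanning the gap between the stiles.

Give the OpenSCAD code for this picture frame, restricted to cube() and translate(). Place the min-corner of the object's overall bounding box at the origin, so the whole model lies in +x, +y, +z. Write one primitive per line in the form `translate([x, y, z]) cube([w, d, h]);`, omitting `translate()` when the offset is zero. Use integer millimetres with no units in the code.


cube([64, 30, 856]);
translate([391, 0, 0]) cube([64, 30, 856]);
translate([64, 0, 0]) cube([327, 30, 64]);
translate([64, 0, 792]) cube([327, 30, 64]);


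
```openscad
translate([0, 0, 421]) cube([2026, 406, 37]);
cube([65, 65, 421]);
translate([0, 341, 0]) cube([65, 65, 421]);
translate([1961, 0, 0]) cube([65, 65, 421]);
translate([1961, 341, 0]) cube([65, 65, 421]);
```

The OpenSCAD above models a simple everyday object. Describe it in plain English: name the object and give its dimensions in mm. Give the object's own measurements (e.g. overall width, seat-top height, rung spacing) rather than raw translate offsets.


A bench: a 2026×406 mm seat slab, 37 mm thick, top at z = 458 mm, on four 65×65 mm square legs flush with the seat corners and standing on z = 0.


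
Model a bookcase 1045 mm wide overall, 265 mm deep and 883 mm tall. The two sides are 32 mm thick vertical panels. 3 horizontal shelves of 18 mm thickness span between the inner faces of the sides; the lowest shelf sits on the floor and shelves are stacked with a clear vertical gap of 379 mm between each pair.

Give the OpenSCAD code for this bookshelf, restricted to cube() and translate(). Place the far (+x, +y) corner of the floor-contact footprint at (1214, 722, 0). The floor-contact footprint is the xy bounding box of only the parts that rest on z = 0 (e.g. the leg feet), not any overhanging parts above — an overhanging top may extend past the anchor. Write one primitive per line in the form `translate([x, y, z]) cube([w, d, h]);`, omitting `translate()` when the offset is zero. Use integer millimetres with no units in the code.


translate([169, 457, 0]) cube([32, 265, 883]);
translate([1182, 457, 0]) cube([32, 265, 883]);
translate([201, 457, 0]) cube([981, 265, 18]);
translate([201, 457, 397]) cube([981, 265, 18]);
translate([201, 457, 794]) cube([981, 265, 18]);


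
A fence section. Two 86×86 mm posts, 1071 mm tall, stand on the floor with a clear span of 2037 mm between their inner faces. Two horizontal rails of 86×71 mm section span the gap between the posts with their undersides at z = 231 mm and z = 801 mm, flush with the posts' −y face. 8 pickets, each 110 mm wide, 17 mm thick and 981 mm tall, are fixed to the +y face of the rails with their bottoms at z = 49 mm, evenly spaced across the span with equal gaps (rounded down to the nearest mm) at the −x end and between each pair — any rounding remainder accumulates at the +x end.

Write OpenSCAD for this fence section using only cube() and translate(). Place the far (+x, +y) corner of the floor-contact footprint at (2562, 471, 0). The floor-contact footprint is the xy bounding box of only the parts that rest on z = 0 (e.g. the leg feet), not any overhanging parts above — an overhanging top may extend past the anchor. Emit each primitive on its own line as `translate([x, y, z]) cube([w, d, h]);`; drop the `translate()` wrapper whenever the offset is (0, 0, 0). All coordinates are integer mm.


translate([353, 385, 0]) cube([86, 86, 1071]);
translate([2476, 385, 0]) cube([86, 86, 1071]);
translate([439, 385, 231]) cube([2037, 86, 71]);
translate([439, 385, 801]) cube([2037, 86, 71]);
translate([567, 471, 49]) cube([110, 17, 981]);
translate([805, 471, 49]) cube([110, 17, 981]);
translate([1043, 471, 49]) cube([110, 17, 981]);
translate([1281, 471, 49]) cube([110, 17, 981]);
translate([1519, 471, 49]) cube([110, 17, 981]);
translate([1757, 471, 49]) cube([110, 17, 981]);
translate([1995, 471, 49]) cube([110, 17, 981]);
translate([2233, 471, 49]) cube([110, 17, 981]);
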